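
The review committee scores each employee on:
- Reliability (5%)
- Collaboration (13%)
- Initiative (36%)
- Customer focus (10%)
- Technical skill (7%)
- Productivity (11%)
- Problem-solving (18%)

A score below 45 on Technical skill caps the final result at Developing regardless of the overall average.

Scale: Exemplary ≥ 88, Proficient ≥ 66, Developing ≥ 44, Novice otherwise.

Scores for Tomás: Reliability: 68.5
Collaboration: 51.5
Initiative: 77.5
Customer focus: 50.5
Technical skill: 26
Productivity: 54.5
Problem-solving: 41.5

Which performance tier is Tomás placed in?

Technical skill score 26 < 45: minimum not met.
Weighted total:
  Reliability 68.5 × 0.05 = 3.425
  Collaboration 51.5 × 0.13 = 6.695
  Initiative 77.5 × 0.36 = 27.9
  Customer focus 50.5 × 0.1 = 5.05
  Technical skill 26 × 0.07 = 1.82
  Productivity 54.5 × 0.11 = 5.995
  Problem-solving 41.5 × 0.18 = 7.47
Sum = 58.355
58.355 would be Developing; cap at Developing applies → Developing.

Developing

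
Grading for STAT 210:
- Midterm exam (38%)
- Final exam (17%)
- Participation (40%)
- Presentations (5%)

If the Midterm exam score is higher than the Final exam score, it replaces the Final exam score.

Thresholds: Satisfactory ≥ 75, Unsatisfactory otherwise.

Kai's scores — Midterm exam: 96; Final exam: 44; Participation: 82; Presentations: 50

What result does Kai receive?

Midterm exam (96) > Final exam (44), so Final exam counts as 96.
Weighted total:
  Midterm exam 96 × 0.38 = 36.48
  Final exam 96 × 0.17 = 16.32
  Participation 82 × 0.4 = 32.8
  Presentations 50 × 0.05 = 2.5
Sum = 88.1
88.1 ≥ 75 → Satisfactory

Satisfactory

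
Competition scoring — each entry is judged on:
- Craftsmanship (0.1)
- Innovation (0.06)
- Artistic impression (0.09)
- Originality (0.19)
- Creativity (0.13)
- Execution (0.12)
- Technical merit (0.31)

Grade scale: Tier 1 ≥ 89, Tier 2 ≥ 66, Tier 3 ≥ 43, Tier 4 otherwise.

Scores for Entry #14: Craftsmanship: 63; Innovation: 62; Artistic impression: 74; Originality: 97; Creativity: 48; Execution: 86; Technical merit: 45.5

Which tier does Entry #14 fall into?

Tier 3

Weighted total:
  Craftsmanship 63 × 0.1 = 6.3
  Innovation 62 × 0.06 = 3.72
  Artistic impression 74 × 0.09 = 6.66
  Originality 97 × 0.19 = 18.43
  Creativity 48 × 0.13 = 6.24
  Execution 86 × 0.12 = 10.32
  Technical merit 45.5 × 0.31 = 14.105
Sum = 65.775
65.775 is ≥ 43 and < 66 → Tier 3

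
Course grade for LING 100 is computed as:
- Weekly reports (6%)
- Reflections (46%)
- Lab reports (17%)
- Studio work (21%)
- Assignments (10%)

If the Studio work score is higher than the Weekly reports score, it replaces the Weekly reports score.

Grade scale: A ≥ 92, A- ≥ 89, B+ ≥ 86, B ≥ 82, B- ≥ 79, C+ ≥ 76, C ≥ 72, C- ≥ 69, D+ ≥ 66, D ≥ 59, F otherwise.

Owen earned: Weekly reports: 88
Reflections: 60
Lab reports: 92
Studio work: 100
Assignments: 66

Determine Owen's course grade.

Studio work (100) > Weekly reports (88), so Weekly reports counts as 100.
Weighted total:
  Weekly reports 100 × 0.06 = 6
  Reflections 60 × 0.46 = 27.6
  Lab reports 92 × 0.17 = 15.64
  Studio work 100 × 0.21 = 21
  Assignments 66 × 0.1 = 6.6
Sum = 76.84
76.84 is ≥ 76 and < 79 → C+

C+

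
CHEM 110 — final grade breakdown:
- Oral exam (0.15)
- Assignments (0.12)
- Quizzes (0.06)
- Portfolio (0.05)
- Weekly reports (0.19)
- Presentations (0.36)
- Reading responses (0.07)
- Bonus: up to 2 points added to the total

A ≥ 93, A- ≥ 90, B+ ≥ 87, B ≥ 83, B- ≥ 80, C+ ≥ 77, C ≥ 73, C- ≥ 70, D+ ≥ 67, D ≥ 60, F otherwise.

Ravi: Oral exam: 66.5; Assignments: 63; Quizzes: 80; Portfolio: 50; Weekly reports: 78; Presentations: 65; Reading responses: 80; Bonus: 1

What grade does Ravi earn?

D+

Weighted total:
  Oral exam 66.5 × 0.15 = 9.975
  Assignments 63 × 0.12 = 7.56
  Quizzes 80 × 0.06 = 4.8
  Portfolio 50 × 0.05 = 2.5
  Weekly reports 78 × 0.19 = 14.82
  Presentations 65 × 0.36 = 23.4
  Reading responses 80 × 0.07 = 5.6
Sum = 68.655
Bonus: 68.655 + 1 = 69.655
69.655 is ≥ 67 and < 70 → D+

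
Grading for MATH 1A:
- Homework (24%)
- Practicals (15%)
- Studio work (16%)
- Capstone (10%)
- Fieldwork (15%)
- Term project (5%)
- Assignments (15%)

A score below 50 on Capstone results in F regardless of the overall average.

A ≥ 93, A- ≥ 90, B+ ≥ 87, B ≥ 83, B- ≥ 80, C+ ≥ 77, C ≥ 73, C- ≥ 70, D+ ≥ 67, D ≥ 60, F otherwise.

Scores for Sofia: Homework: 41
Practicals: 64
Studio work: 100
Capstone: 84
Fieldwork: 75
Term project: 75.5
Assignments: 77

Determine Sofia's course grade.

Capstone score 84 ≥ 50: minimum met.
Weighted total:
  Homework 41 × 0.24 = 9.84
  Practicals 64 × 0.15 = 9.6
  Studio work 100 × 0.16 = 16
  Capstone 84 × 0.1 = 8.4
  Fieldwork 75 × 0.15 = 11.25
  Term project 75.5 × 0.05 = 3.775
  Assignments 77 × 0.15 = 11.55
Sum = 70.415
70.415 is ≥ 70 and < 73 → C-

C-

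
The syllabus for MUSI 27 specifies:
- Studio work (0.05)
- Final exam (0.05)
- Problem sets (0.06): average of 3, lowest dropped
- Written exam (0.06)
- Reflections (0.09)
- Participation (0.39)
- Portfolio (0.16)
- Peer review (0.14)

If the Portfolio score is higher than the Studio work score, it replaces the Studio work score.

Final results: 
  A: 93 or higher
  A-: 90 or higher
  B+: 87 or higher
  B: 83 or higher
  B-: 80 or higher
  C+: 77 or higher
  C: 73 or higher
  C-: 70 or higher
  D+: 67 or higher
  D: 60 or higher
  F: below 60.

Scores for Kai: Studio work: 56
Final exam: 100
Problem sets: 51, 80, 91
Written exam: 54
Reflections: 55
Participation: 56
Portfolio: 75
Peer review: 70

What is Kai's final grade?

Problem sets: drop 51 → average of remaining 2 = 171/2 = 85.5
Portfolio (75) > Studio work (56), so Studio work counts as 75.
Weighted total:
  Studio work 75 × 0.05 = 3.75
  Final exam 100 × 0.05 = 5
  Problem sets 85.5 × 0.06 = 5.13
  Written exam 54 × 0.06 = 3.24
  Reflections 55 × 0.09 = 4.95
  Participation 56 × 0.39 = 21.84
  Portfolio 75 × 0.16 = 12
  Peer review 70 × 0.14 = 9.8
Sum = 65.71
65.71 is ≥ 60 and < 67 → D

D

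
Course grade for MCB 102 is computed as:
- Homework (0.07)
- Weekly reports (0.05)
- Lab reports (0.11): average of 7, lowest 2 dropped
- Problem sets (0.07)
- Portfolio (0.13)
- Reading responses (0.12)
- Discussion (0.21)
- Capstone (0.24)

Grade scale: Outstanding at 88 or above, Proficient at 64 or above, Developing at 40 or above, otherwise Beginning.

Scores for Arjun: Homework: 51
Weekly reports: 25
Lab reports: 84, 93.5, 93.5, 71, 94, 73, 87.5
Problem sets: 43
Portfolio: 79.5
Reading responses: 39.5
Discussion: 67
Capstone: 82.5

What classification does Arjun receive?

Proficient

Lab reports: drop 71, 73 → average of remaining 5 = 452.5/5 = 90.5
Weighted total:
  Homework 51 × 0.07 = 3.57
  Weekly reports 25 × 0.05 = 1.25
  Lab reports 90.5 × 0.11 = 9.955
  Problem sets 43 × 0.07 = 3.01
  Portfolio 79.5 × 0.13 = 10.335
  Reading responses 39.5 × 0.12 = 4.74
  Discussion 67 × 0.21 = 14.07
  Capstone 82.5 × 0.24 = 19.8
Sum = 66.73
66.73 is ≥ 64 and < 88 → Proficient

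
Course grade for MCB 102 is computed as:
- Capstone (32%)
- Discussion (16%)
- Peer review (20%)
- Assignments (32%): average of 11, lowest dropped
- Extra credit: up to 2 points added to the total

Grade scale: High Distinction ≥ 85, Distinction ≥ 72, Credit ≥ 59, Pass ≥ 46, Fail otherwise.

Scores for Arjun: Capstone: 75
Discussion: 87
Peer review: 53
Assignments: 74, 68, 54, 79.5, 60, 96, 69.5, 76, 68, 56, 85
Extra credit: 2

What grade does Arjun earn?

Distinction

Assignments: drop 54 → average of remaining 10 = 732/10 = 73.2
Weighted total:
  Capstone 75 × 0.32 = 24
  Discussion 87 × 0.16 = 13.92
  Peer review 53 × 0.2 = 10.6
  Assignments 73.2 × 0.32 = 23.424
Sum = 71.944
Extra credit: 71.944 + 2 = 73.944
73.944 is ≥ 72 and < 85 → Distinction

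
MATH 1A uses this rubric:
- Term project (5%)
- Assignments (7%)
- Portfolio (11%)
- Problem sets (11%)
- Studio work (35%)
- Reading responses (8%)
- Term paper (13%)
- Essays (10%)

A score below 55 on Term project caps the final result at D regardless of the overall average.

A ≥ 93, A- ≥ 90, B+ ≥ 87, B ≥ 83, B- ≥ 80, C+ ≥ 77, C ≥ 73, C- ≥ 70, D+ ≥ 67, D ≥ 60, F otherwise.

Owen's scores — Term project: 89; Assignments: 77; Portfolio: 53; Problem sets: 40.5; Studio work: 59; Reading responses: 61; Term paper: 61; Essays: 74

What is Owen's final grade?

D

Term project score 89 ≥ 55: minimum met.
Weighted total:
  Term project 89 × 0.05 = 4.45
  Assignments 77 × 0.07 = 5.39
  Portfolio 53 × 0.11 = 5.83
  Problem sets 40.5 × 0.11 = 4.455
  Studio work 59 × 0.35 = 20.65
  Reading responses 61 × 0.08 = 4.88
  Term paper 61 × 0.13 = 7.93
  Essays 74 × 0.1 = 7.4
Sum = 60.985
60.985 is ≥ 60 and < 67 → D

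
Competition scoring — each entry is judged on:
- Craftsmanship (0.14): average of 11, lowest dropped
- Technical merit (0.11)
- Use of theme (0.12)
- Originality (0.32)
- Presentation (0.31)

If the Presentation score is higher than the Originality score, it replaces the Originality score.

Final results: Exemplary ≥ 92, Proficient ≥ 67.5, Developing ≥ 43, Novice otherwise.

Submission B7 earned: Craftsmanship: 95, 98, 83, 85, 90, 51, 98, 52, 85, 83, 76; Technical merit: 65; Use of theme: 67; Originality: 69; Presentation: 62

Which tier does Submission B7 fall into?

Craftsmanship: drop 51 → average of remaining 10 = 845/10 = 84.5
Presentation (62) ≤ Originality (69), so Originality stays at 69.
Weighted total:
  Craftsmanship 84.5 × 0.14 = 11.83
  Technical merit 65 × 0.11 = 7.15
  Use of theme 67 × 0.12 = 8.04
  Originality 69 × 0.32 = 22.08
  Presentation 62 × 0.31 = 19.22
Sum = 68.32
68.32 is ≥ 67.5 and < 92 → Proficient

Proficient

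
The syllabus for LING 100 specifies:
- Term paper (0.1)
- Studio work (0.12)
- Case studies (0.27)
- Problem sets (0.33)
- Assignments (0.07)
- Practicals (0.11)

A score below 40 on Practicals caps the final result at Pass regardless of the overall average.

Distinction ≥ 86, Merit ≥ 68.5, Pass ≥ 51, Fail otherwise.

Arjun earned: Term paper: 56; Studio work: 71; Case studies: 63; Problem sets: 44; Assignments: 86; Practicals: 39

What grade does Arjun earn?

Practicals score 39 < 40: minimum not met.
Weighted total:
  Term paper 56 × 0.1 = 5.6
  Studio work 71 × 0.12 = 8.52
  Case studies 63 × 0.27 = 17.01
  Problem sets 44 × 0.33 = 14.52
  Assignments 86 × 0.07 = 6.02
  Practicals 39 × 0.11 = 4.29
Sum = 55.96
55.96 would be Pass; cap at Pass applies → Pass.

Pass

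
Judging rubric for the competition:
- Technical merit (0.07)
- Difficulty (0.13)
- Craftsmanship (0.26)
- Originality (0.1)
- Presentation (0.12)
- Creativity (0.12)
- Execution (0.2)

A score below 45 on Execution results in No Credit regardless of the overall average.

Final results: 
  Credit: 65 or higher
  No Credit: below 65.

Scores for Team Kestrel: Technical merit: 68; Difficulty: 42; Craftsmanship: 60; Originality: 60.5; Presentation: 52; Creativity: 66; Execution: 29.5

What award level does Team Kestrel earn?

Execution score 29.5 < 45: minimum not met.
Weighted total:
  Technical merit 68 × 0.07 = 4.76
  Difficulty 42 × 0.13 = 5.46
  Craftsmanship 60 × 0.26 = 15.6
  Originality 60.5 × 0.1 = 6.05
  Presentation 52 × 0.12 = 6.24
  Creativity 66 × 0.12 = 7.92
  Execution 29.5 × 0.2 = 5.9
Sum = 51.93
Because the Execution minimum was not met, the result is No Credit.

No Credit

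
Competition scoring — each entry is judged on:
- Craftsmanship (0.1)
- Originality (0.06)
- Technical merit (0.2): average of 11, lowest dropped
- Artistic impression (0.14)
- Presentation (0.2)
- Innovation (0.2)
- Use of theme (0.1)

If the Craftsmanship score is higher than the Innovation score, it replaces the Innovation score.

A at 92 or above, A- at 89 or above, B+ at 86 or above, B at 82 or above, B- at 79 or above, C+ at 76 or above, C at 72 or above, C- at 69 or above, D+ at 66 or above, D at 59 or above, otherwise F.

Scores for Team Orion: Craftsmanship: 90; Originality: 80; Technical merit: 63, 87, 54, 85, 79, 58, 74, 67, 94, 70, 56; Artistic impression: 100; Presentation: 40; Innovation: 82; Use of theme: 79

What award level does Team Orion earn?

Technical merit: drop 54 → average of remaining 10 = 733/10 = 73.3
Craftsmanship (90) > Innovation (82), so Innovation counts as 90.
Weighted total:
  Craftsmanship 90 × 0.1 = 9
  Originality 80 × 0.06 = 4.8
  Technical merit 73.3 × 0.2 = 14.66
  Artistic impression 100 × 0.14 = 14
  Presentation 40 × 0.2 = 8
  Innovation 90 × 0.2 = 18
  Use of theme 79 × 0.1 = 7.9
Sum = 76.36
76.36 is ≥ 76 and < 79 → C+

C+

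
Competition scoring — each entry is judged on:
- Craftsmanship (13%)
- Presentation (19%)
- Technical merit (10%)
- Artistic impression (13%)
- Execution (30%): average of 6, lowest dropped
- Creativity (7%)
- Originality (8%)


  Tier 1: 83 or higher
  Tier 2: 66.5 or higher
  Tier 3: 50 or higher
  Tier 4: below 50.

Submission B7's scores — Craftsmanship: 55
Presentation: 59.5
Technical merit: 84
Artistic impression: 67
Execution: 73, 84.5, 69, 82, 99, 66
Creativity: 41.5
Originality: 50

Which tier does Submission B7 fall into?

Tier 2

Execution: drop 66 → average of remaining 5 = 407.5/5 = 81.5
Weighted total:
  Craftsmanship 55 × 0.13 = 7.15
  Presentation 59.5 × 0.19 = 11.305
  Technical merit 84 × 0.1 = 8.4
  Artistic impression 67 × 0.13 = 8.71
  Execution 81.5 × 0.3 = 24.45
  Creativity 41.5 × 0.07 = 2.905
  Originality 50 × 0.08 = 4
Sum = 66.92
66.92 is ≥ 66.5 and < 83 → Tier 2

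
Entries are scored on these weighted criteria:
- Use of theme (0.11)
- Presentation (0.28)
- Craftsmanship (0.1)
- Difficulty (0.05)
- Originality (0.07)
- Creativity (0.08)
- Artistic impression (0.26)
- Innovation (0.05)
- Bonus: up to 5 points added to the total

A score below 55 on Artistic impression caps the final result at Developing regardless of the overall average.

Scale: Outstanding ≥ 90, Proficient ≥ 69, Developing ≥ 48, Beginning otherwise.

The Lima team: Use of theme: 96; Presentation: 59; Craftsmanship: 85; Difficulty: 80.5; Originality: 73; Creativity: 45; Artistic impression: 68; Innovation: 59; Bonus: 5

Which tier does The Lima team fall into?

Artistic impression score 68 ≥ 55: minimum met.
Weighted total:
  Use of theme 96 × 0.11 = 10.56
  Presentation 59 × 0.28 = 16.52
  Craftsmanship 85 × 0.1 = 8.5
  Difficulty 80.5 × 0.05 = 4.025
  Originality 73 × 0.07 = 5.11
  Creativity 45 × 0.08 = 3.6
  Artistic impression 68 × 0.26 = 17.68
  Innovation 59 × 0.05 = 2.95
Sum = 68.945
Bonus: 68.945 + 5 = 73.945
73.945 is ≥ 69 and < 90 → Proficient

Proficient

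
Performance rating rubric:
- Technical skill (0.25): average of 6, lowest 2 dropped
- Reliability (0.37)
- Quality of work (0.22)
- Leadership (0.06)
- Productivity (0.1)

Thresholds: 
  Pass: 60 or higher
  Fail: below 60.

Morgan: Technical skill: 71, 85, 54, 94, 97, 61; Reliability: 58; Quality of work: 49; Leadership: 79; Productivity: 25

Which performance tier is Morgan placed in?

Pass

Technical skill: drop 54, 61 → average of remaining 4 = 347/4 = 86.75
Weighted total:
  Technical skill 86.75 × 0.25 = 21.6875
  Reliability 58 × 0.37 = 21.46
  Quality of work 49 × 0.22 = 10.78
  Leadership 79 × 0.06 = 4.74
  Productivity 25 × 0.1 = 2.5
Sum = 61.1675
61.1675 ≥ 60 → Pass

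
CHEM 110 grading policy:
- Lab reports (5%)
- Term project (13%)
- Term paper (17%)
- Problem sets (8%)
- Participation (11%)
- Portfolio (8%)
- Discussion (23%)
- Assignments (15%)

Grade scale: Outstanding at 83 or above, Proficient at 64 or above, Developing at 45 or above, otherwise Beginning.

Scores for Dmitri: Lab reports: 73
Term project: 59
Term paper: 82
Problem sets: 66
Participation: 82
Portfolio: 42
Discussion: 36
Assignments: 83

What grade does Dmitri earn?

Weighted total:
  Lab reports 73 × 0.05 = 3.65
  Term project 59 × 0.13 = 7.67
  Term paper 82 × 0.17 = 13.94
  Problem sets 66 × 0.08 = 5.28
  Participation 82 × 0.11 = 9.02
  Portfolio 42 × 0.08 = 3.36
  Discussion 36 × 0.23 = 8.28
  Assignments 83 × 0.15 = 12.45
Sum = 63.65
63.65 is ≥ 45 and < 64 → Developing

Developing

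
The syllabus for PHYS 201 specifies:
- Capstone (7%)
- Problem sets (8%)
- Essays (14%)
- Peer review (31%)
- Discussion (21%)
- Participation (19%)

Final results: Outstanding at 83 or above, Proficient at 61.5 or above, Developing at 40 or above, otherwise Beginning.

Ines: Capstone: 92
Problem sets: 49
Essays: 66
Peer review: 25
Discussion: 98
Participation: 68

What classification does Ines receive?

Developing

Weighted total:
  Capstone 92 × 0.07 = 6.44
  Problem sets 49 × 0.08 = 3.92
  Essays 66 × 0.14 = 9.24
  Peer review 25 × 0.31 = 7.75
  Discussion 98 × 0.21 = 20.58
  Participation 68 × 0.19 = 12.92
Sum = 60.85
60.85 is ≥ 40 and < 61.5 → Developing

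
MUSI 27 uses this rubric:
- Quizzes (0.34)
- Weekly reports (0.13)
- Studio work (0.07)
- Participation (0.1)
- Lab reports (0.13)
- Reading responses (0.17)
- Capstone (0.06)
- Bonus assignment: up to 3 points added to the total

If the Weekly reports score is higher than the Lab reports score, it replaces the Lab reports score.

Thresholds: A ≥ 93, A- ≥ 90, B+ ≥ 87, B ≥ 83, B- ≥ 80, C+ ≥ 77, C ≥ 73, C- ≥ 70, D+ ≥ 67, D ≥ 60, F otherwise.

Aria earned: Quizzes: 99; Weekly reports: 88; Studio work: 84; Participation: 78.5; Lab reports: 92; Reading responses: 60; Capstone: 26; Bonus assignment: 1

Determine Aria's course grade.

B

Weekly reports (88) ≤ Lab reports (92), so Lab reports stays at 92.
Weighted total:
  Quizzes 99 × 0.34 = 33.66
  Weekly reports 88 × 0.13 = 11.44
  Studio work 84 × 0.07 = 5.88
  Participation 78.5 × 0.1 = 7.85
  Lab reports 92 × 0.13 = 11.96
  Reading responses 60 × 0.17 = 10.2
  Capstone 26 × 0.06 = 1.56
Sum = 82.55
Bonus assignment: 82.55 + 1 = 83.55
83.55 is ≥ 83 and < 87 → B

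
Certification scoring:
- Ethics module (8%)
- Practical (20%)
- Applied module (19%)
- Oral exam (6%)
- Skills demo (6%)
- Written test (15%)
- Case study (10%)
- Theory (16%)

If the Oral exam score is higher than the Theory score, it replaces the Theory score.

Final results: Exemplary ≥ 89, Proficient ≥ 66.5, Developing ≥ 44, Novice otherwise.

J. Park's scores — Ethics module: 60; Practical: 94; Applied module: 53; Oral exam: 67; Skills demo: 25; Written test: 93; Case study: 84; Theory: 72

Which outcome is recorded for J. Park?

Proficient

Oral exam (67) ≤ Theory (72), so Theory stays at 72.
Weighted total:
  Ethics module 60 × 0.08 = 4.8
  Practical 94 × 0.2 = 18.8
  Applied module 53 × 0.19 = 10.07
  Oral exam 67 × 0.06 = 4.02
  Skills demo 25 × 0.06 = 1.5
  Written test 93 × 0.15 = 13.95
  Case study 84 × 0.1 = 8.4
  Theory 72 × 0.16 = 11.52
Sum = 73.06
73.06 is ≥ 66.5 and < 89 → Proficient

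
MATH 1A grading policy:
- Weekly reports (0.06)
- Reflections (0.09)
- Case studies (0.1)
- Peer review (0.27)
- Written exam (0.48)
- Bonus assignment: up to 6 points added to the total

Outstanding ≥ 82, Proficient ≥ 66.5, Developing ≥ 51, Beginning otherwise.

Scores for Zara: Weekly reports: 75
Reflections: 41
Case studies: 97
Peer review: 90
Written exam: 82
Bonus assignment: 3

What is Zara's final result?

Outstanding

Weighted total:
  Weekly reports 75 × 0.06 = 4.5
  Reflections 41 × 0.09 = 3.69
  Case studies 97 × 0.1 = 9.7
  Peer review 90 × 0.27 = 24.3
  Written exam 82 × 0.48 = 39.36
Sum = 81.55
Bonus assignment: 81.55 + 3 = 84.55
84.55 ≥ 82 → Outstanding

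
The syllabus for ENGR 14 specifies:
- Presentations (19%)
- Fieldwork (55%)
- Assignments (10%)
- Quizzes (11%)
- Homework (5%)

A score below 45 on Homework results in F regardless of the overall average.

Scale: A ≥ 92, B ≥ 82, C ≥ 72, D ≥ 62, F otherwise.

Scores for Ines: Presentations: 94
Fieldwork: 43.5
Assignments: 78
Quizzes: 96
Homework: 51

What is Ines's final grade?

Homework score 51 ≥ 45: minimum met.
Weighted total:
  Presentations 94 × 0.19 = 17.86
  Fieldwork 43.5 × 0.55 = 23.925
  Assignments 78 × 0.1 = 7.8
  Quizzes 96 × 0.11 = 10.56
  Homework 51 × 0.05 = 2.55
Sum = 62.695
62.695 is ≥ 62 and < 72 → D

D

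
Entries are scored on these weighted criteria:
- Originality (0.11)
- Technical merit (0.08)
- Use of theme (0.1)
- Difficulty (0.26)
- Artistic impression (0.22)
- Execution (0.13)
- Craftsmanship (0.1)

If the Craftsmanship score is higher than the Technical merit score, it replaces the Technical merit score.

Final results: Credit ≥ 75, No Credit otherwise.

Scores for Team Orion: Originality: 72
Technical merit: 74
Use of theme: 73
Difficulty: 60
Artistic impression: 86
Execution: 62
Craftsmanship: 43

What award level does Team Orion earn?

Craftsmanship (43) ≤ Technical merit (74), so Technical merit stays at 74.
Weighted total:
  Originality 72 × 0.11 = 7.92
  Technical merit 74 × 0.08 = 5.92
  Use of theme 73 × 0.1 = 7.3
  Difficulty 60 × 0.26 = 15.6
  Artistic impression 86 × 0.22 = 18.92
  Execution 62 × 0.13 = 8.06
  Craftsmanship 43 × 0.1 = 4.3
Sum = 68.02
68.02 < 75 → No Credit

No Credit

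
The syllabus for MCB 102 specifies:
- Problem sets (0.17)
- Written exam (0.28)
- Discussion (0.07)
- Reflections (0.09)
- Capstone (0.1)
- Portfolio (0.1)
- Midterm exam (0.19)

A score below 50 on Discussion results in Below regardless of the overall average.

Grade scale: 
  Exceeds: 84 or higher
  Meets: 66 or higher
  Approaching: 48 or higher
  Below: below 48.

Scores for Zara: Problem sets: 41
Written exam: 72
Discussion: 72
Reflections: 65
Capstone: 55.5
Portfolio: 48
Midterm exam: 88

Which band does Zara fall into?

Approaching

Discussion score 72 ≥ 50: minimum met.
Weighted total:
  Problem sets 41 × 0.17 = 6.97
  Written exam 72 × 0.28 = 20.16
  Discussion 72 × 0.07 = 5.04
  Reflections 65 × 0.09 = 5.85
  Capstone 55.5 × 0.1 = 5.55
  Portfolio 48 × 0.1 = 4.8
  Midterm exam 88 × 0.19 = 16.72
Sum = 65.09
65.09 is ≥ 48 and < 66 → Approaching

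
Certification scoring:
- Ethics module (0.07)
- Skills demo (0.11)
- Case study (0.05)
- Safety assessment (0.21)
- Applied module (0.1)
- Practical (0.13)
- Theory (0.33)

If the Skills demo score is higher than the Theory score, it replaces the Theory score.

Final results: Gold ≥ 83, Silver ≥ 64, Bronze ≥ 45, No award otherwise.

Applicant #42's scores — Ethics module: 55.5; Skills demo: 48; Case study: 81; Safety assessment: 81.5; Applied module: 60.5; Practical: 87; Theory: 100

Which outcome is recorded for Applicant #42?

Skills demo (48) ≤ Theory (100), so Theory stays at 100.
Weighted total:
  Ethics module 55.5 × 0.07 = 3.885
  Skills demo 48 × 0.11 = 5.28
  Case study 81 × 0.05 = 4.05
  Safety assessment 81.5 × 0.21 = 17.115
  Applied module 60.5 × 0.1 = 6.05
  Practical 87 × 0.13 = 11.31
  Theory 100 × 0.33 = 33
Sum = 80.69
80.69 is ≥ 64 and < 83 → Silver

Silver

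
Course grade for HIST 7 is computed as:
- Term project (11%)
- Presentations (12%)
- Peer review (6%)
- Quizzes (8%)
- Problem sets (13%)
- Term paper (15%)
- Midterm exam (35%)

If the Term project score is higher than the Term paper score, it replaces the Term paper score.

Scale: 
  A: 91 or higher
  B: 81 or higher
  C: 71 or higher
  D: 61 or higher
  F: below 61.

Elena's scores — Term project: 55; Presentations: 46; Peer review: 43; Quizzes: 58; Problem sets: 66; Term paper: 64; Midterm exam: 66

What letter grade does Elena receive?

F

Term project (55) ≤ Term paper (64), so Term paper stays at 64.
Weighted total:
  Term project 55 × 0.11 = 6.05
  Presentations 46 × 0.12 = 5.52
  Peer review 43 × 0.06 = 2.58
  Quizzes 58 × 0.08 = 4.64
  Problem sets 66 × 0.13 = 8.58
  Term paper 64 × 0.15 = 9.6
  Midterm exam 66 × 0.35 = 23.1
Sum = 60.07
60.07 < 61 → F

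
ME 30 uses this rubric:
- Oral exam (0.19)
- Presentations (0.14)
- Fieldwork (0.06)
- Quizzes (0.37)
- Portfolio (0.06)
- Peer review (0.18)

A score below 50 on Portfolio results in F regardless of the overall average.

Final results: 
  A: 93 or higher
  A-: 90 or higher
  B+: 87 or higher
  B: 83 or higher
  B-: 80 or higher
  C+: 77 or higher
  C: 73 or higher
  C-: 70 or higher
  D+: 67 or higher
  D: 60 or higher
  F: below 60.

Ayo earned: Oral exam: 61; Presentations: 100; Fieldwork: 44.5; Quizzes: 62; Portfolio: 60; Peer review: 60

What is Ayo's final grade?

D

Portfolio score 60 ≥ 50: minimum met.
Weighted total:
  Oral exam 61 × 0.19 = 11.59
  Presentations 100 × 0.14 = 14
  Fieldwork 44.5 × 0.06 = 2.67
  Quizzes 62 × 0.37 = 22.94
  Portfolio 60 × 0.06 = 3.6
  Peer review 60 × 0.18 = 10.8
Sum = 65.6
65.6 is ≥ 60 and < 67 → D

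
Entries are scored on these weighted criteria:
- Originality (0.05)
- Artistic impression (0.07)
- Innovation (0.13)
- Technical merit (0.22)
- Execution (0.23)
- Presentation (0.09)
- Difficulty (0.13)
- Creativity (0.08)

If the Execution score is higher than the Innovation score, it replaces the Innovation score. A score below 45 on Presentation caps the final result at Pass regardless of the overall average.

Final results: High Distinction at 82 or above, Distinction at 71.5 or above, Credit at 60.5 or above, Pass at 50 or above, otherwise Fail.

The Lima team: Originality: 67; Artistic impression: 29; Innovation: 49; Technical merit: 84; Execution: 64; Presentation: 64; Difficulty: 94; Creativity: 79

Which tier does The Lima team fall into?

Execution (64) > Innovation (49), so Innovation counts as 64.
Presentation score 64 ≥ 45: minimum met.
Weighted total:
  Originality 67 × 0.05 = 3.35
  Artistic impression 29 × 0.07 = 2.03
  Innovation 64 × 0.13 = 8.32
  Technical merit 84 × 0.22 = 18.48
  Execution 64 × 0.23 = 14.72
  Presentation 64 × 0.09 = 5.76
  Difficulty 94 × 0.13 = 12.22
  Creativity 79 × 0.08 = 6.32
Sum = 71.2
71.2 is ≥ 60.5 and < 71.5 → Credit

Credit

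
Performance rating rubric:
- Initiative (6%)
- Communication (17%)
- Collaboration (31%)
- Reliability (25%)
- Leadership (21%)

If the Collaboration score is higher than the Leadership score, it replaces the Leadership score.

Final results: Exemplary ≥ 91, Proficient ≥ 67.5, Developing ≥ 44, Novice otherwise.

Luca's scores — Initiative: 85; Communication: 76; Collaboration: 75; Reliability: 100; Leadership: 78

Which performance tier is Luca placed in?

Collaboration (75) ≤ Leadership (78), so Leadership stays at 78.
Weighted total:
  Initiative 85 × 0.06 = 5.1
  Communication 76 × 0.17 = 12.92
  Collaboration 75 × 0.31 = 23.25
  Reliability 100 × 0.25 = 25
  Leadership 78 × 0.21 = 16.38
Sum = 82.65
82.65 is ≥ 67.5 and < 91 → Proficient

Proficient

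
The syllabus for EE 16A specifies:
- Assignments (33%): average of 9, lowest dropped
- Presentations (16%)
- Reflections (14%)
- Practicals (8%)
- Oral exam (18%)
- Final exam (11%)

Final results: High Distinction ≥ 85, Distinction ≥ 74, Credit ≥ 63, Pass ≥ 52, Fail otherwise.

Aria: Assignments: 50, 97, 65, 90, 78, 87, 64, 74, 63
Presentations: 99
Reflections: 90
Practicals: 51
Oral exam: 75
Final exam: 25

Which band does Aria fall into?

Assignments: drop 50 → average of remaining 8 = 618/8 = 77.25
Weighted total:
  Assignments 77.25 × 0.33 = 25.4925
  Presentations 99 × 0.16 = 15.84
  Reflections 90 × 0.14 = 12.6
  Practicals 51 × 0.08 = 4.08
  Oral exam 75 × 0.18 = 13.5
  Final exam 25 × 0.11 = 2.75
Sum = 74.2625
74.2625 is ≥ 74 and < 85 → Distinction

Distinction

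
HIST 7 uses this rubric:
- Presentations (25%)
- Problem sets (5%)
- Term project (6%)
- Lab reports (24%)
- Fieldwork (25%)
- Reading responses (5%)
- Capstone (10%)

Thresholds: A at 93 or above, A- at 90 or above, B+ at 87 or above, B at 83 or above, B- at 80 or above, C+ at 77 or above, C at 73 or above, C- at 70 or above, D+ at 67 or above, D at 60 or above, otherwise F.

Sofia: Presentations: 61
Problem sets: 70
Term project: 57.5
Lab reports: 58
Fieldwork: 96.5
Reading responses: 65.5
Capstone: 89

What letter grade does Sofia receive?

Weighted total:
  Presentations 61 × 0.25 = 15.25
  Problem sets 70 × 0.05 = 3.5
  Term project 57.5 × 0.06 = 3.45
  Lab reports 58 × 0.24 = 13.92
  Fieldwork 96.5 × 0.25 = 24.125
  Reading responses 65.5 × 0.05 = 3.275
  Capstone 89 × 0.1 = 8.9
Sum = 72.42
72.42 is ≥ 70 and < 73 → C-

C-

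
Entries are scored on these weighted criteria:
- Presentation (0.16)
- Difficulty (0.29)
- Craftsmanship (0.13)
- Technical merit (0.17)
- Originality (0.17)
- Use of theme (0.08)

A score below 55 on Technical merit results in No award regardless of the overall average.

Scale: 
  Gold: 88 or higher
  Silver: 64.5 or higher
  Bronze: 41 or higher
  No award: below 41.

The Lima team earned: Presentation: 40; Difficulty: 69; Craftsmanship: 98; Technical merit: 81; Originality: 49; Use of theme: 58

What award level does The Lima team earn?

Silver

Technical merit score 81 ≥ 55: minimum met.
Weighted total:
  Presentation 40 × 0.16 = 6.4
  Difficulty 69 × 0.29 = 20.01
  Craftsmanship 98 × 0.13 = 12.74
  Technical merit 81 × 0.17 = 13.77
  Originality 49 × 0.17 = 8.33
  Use of theme 58 × 0.08 = 4.64
Sum = 65.89
65.89 is ≥ 64.5 and < 88 → Silver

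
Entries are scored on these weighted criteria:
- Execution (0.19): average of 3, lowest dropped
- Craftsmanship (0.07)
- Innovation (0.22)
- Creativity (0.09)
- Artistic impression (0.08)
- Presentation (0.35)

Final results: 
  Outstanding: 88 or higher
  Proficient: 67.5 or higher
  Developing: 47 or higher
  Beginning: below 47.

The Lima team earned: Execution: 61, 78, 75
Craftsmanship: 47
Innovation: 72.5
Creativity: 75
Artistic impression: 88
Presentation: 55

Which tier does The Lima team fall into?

Execution: drop 61 → average of remaining 2 = 153/2 = 76.5
Weighted total:
  Execution 76.5 × 0.19 = 14.535
  Craftsmanship 47 × 0.07 = 3.29
  Innovation 72.5 × 0.22 = 15.95
  Creativity 75 × 0.09 = 6.75
  Artistic impression 88 × 0.08 = 7.04
  Presentation 55 × 0.35 = 19.25
Sum = 66.815
66.815 is ≥ 47 and < 67.5 → Developing

Developing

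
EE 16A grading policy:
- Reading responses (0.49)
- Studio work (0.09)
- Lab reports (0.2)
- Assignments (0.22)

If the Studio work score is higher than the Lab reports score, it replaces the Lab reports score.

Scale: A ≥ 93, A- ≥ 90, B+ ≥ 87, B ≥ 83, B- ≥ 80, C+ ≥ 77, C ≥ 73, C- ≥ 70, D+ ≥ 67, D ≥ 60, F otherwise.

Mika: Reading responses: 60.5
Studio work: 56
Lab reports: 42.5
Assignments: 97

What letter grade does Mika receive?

D+

Studio work (56) > Lab reports (42.5), so Lab reports counts as 56.
Weighted total:
  Reading responses 60.5 × 0.49 = 29.645
  Studio work 56 × 0.09 = 5.04
  Lab reports 56 × 0.2 = 11.2
  Assignments 97 × 0.22 = 21.34
Sum = 67.225
67.225 is ≥ 67 and < 70 → D+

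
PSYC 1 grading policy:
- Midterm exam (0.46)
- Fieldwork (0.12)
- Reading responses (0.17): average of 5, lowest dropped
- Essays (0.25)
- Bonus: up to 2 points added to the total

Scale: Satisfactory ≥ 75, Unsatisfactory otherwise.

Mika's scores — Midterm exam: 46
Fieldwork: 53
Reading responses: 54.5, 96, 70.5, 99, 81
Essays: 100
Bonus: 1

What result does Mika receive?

Reading responses: drop 54.5 → average of remaining 4 = 346.5/4 = 86.625
Weighted total:
  Midterm exam 46 × 0.46 = 21.16
  Fieldwork 53 × 0.12 = 6.36
  Reading responses 86.625 × 0.17 = 14.72625
  Essays 100 × 0.25 = 25
Sum = 67.24625
Bonus: 67.24625 + 1 = 68.24625
68.24625 < 75 → Unsatisfactory

Unsatisfactory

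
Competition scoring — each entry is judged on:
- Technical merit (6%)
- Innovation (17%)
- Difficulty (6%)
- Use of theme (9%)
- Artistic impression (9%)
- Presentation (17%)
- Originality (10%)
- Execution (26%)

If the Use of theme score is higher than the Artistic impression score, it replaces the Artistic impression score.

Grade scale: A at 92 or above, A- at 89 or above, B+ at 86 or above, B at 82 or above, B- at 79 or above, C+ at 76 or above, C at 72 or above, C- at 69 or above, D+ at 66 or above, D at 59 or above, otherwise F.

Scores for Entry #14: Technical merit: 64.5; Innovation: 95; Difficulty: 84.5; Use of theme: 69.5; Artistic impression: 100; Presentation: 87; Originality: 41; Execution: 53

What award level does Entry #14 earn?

C

Use of theme (69.5) ≤ Artistic impression (100), so Artistic impression stays at 100.
Weighted total:
  Technical merit 64.5 × 0.06 = 3.87
  Innovation 95 × 0.17 = 16.15
  Difficulty 84.5 × 0.06 = 5.07
  Use of theme 69.5 × 0.09 = 6.255
  Artistic impression 100 × 0.09 = 9
  Presentation 87 × 0.17 = 14.79
  Originality 41 × 0.1 = 4.1
  Execution 53 × 0.26 = 13.78
Sum = 73.015
73.015 is ≥ 72 and < 76 → C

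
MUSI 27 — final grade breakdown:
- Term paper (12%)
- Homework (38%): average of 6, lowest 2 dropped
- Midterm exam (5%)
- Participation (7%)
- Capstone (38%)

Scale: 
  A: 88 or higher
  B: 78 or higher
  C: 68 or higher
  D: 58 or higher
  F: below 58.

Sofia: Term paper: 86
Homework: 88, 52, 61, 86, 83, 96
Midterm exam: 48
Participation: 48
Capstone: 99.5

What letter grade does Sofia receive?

B

Homework: drop 52, 61 → average of remaining 4 = 353/4 = 88.25
Weighted total:
  Term paper 86 × 0.12 = 10.32
  Homework 88.25 × 0.38 = 33.535
  Midterm exam 48 × 0.05 = 2.4
  Participation 48 × 0.07 = 3.36
  Capstone 99.5 × 0.38 = 37.81
Sum = 87.425
87.425 is ≥ 78 and < 88 → B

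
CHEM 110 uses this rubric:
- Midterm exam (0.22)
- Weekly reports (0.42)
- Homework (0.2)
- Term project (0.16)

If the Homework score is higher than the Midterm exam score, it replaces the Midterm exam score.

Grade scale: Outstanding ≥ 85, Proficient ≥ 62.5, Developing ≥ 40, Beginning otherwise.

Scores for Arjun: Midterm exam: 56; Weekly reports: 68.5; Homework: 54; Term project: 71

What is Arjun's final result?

Homework (54) ≤ Midterm exam (56), so Midterm exam stays at 56.
Weighted total:
  Midterm exam 56 × 0.22 = 12.32
  Weekly reports 68.5 × 0.42 = 28.77
  Homework 54 × 0.2 = 10.8
  Term project 71 × 0.16 = 11.36
Sum = 63.25
63.25 is ≥ 62.5 and < 85 → Proficient

Proficient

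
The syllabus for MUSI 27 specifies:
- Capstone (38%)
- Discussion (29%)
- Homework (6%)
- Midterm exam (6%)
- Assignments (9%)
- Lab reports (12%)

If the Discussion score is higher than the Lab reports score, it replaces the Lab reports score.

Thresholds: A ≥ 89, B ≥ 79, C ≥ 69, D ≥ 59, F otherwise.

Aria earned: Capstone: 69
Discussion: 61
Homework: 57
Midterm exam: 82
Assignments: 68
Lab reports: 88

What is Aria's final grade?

D

Discussion (61) ≤ Lab reports (88), so Lab reports stays at 88.
Weighted total:
  Capstone 69 × 0.38 = 26.22
  Discussion 61 × 0.29 = 17.69
  Homework 57 × 0.06 = 3.42
  Midterm exam 82 × 0.06 = 4.92
  Assignments 68 × 0.09 = 6.12
  Lab reports 88 × 0.12 = 10.56
Sum = 68.93
68.93 is ≥ 59 and < 69 → D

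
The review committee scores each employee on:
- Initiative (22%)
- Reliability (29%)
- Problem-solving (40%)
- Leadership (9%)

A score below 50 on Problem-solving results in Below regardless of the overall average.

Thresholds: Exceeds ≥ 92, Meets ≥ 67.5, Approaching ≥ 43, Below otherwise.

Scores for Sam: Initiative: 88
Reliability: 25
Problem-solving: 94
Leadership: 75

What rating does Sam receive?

Meets

Problem-solving score 94 ≥ 50: minimum met.
Weighted total:
  Initiative 88 × 0.22 = 19.36
  Reliability 25 × 0.29 = 7.25
  Problem-solving 94 × 0.4 = 37.6
  Leadership 75 × 0.09 = 6.75
Sum = 70.96
70.96 is ≥ 67.5 and < 92 → Meets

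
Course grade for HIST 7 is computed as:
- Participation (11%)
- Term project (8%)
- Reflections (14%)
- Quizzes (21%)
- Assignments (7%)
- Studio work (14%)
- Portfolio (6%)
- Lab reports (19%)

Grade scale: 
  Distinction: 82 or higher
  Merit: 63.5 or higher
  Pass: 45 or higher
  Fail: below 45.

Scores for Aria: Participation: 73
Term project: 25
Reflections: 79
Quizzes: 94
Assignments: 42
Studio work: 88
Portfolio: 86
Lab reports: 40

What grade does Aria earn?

Merit

Weighted total:
  Participation 73 × 0.11 = 8.03
  Term project 25 × 0.08 = 2
  Reflections 79 × 0.14 = 11.06
  Quizzes 94 × 0.21 = 19.74
  Assignments 42 × 0.07 = 2.94
  Studio work 88 × 0.14 = 12.32
  Portfolio 86 × 0.06 = 5.16
  Lab reports 40 × 0.19 = 7.6
Sum = 68.85
68.85 is ≥ 63.5 and < 82 → Merit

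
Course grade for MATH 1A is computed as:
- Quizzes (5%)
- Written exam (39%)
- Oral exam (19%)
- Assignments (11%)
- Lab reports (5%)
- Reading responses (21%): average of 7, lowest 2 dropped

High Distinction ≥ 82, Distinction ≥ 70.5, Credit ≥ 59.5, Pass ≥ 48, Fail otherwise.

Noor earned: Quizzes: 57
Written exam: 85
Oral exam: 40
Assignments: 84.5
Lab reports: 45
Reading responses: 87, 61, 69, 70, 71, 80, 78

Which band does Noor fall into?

Reading responses: drop 61, 69 → average of remaining 5 = 386/5 = 77.2
Weighted total:
  Quizzes 57 × 0.05 = 2.85
  Written exam 85 × 0.39 = 33.15
  Oral exam 40 × 0.19 = 7.6
  Assignments 84.5 × 0.11 = 9.295
  Lab reports 45 × 0.05 = 2.25
  Reading responses 77.2 × 0.21 = 16.212
Sum = 71.357
71.357 is ≥ 70.5 and < 82 → Distinction

Distinction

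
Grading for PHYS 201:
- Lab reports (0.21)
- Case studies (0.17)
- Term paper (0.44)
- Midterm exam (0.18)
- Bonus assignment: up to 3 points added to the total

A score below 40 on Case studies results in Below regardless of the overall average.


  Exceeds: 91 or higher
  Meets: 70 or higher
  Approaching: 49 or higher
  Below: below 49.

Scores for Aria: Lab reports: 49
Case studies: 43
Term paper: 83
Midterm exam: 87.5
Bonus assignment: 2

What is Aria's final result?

Case studies score 43 ≥ 40: minimum met.
Weighted total:
  Lab reports 49 × 0.21 = 10.29
  Case studies 43 × 0.17 = 7.31
  Term paper 83 × 0.44 = 36.52
  Midterm exam 87.5 × 0.18 = 15.75
Sum = 69.87
Bonus assignment: 69.87 + 2 = 71.87
71.87 is ≥ 70 and < 91 → Meets

Meets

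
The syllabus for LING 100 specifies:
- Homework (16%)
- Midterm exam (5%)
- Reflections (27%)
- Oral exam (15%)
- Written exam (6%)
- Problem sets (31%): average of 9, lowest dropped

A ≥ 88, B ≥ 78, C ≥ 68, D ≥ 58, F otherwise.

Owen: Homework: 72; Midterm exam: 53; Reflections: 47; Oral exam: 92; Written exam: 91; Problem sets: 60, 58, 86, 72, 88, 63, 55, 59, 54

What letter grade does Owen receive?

Problem sets: drop 54 → average of remaining 8 = 541/8 = 67.625
Weighted total:
  Homework 72 × 0.16 = 11.52
  Midterm exam 53 × 0.05 = 2.65
  Reflections 47 × 0.27 = 12.69
  Oral exam 92 × 0.15 = 13.8
  Written exam 91 × 0.06 = 5.46
  Problem sets 67.625 × 0.31 = 20.96375
Sum = 67.08375
67.08375 is ≥ 58 and < 68 → D

D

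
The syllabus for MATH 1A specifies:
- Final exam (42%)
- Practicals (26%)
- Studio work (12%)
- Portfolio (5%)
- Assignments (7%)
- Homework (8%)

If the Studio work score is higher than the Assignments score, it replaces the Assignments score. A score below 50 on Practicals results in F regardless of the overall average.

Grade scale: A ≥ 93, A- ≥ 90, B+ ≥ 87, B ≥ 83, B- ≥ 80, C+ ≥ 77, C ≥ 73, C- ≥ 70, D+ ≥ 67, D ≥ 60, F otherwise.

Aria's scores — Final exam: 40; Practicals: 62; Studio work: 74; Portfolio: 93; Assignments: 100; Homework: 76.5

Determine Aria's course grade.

F

Studio work (74) ≤ Assignments (100), so Assignments stays at 100.
Practicals score 62 ≥ 50: minimum met.
Weighted total:
  Final exam 40 × 0.42 = 16.8
  Practicals 62 × 0.26 = 16.12
  Studio work 74 × 0.12 = 8.88
  Portfolio 93 × 0.05 = 4.65
  Assignments 100 × 0.07 = 7
  Homework 76.5 × 0.08 = 6.12
Sum = 59.57
59.57 < 60 → F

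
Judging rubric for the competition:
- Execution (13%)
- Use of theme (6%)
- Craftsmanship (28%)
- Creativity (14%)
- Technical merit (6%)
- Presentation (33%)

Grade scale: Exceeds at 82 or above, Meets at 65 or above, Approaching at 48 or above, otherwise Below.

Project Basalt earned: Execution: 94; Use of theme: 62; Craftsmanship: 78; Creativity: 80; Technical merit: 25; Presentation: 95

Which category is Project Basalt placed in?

Meets

Weighted total:
  Execution 94 × 0.13 = 12.22
  Use of theme 62 × 0.06 = 3.72
  Craftsmanship 78 × 0.28 = 21.84
  Creativity 80 × 0.14 = 11.2
  Technical merit 25 × 0.06 = 1.5
  Presentation 95 × 0.33 = 31.35
Sum = 81.83
81.83 is ≥ 65 and < 82 → Meets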